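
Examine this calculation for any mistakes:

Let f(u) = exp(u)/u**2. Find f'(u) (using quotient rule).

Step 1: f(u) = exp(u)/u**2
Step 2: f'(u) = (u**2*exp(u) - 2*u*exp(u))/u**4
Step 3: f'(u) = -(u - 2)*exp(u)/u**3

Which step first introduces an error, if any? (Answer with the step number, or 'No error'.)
Step 3

Step 3 is incorrect due to a sign flip.
The step shows: -(u - 2)*exp(u)/u**3
The correct value should be: (u - 2)*exp(u)/u**3

Explanation: The sign of the whole expression was flipped: the term (u - 2)*exp(u)/u**3 was incorrectly written as -(u - 2)*exp(u)/u**3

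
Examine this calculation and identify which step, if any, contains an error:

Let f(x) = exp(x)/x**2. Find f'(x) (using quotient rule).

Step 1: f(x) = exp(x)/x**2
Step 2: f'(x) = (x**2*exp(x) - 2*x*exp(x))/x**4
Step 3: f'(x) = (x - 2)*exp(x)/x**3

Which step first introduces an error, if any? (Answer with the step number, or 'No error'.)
No error

All steps in this derivation are correct.
The final answer f'(x) = (x - 2)*exp(x)/x**3 is valid.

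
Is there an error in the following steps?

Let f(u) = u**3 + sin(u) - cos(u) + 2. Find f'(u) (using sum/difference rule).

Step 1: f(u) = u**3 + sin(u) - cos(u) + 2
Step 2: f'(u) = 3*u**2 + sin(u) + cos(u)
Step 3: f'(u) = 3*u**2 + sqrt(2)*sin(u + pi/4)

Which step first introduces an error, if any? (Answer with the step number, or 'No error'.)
No error

All steps in this derivation are correct.
The final answer f'(u) = 3*u**2 + sqrt(2)*sin(u + pi/4) is valid.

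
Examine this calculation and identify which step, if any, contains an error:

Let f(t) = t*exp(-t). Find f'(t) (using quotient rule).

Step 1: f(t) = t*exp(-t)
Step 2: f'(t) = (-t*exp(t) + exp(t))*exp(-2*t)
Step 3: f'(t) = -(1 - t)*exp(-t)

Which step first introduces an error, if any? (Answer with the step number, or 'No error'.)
Step 3

Step 3 is incorrect due to a sign flip.
The step shows: -(1 - t)*exp(-t)
The correct value should be: (1 - t)*exp(-t)

Explanation: The sign of the whole expression was flipped: the term (1 - t)*exp(-t) was incorrectly written as -(1 - t)*exp(-t)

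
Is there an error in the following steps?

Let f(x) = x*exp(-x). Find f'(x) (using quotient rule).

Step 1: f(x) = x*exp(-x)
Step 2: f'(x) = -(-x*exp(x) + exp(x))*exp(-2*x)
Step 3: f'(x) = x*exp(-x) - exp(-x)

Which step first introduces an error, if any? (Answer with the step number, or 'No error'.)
Step 2

Step 2 is incorrect due to a sign flip.
The step shows: -(-x*exp(x) + exp(x))*exp(-2*x)
The correct value should be: (-x*exp(x) + exp(x))*exp(-2*x)

Explanation: The sign of the whole expression was flipped: the term (-x*exp(x) + exp(x))*exp(-2*x) was incorrectly written as -(-x*exp(x) + exp(x))*exp(-2*x)
The later steps are derived from this incorrect expression, so the error originates in Step 2.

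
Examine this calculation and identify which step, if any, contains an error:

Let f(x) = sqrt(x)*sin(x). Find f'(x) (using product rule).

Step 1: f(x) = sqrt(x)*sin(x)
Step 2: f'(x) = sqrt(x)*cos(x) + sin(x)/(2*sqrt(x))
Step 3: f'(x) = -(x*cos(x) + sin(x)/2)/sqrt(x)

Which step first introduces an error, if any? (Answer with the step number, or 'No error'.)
Step 3

Step 3 is incorrect due to a sign flip.
The step shows: -(x*cos(x) + sin(x)/2)/sqrt(x)
The correct value should be: (x*cos(x) + sin(x)/2)/sqrt(x)

Explanation: The sign of the whole expression was flipped: the term (x*cos(x) + sin(x)/2)/sqrt(x) was incorrectly written as -(x*cos(x) + sin(x)/2)/sqrt(x)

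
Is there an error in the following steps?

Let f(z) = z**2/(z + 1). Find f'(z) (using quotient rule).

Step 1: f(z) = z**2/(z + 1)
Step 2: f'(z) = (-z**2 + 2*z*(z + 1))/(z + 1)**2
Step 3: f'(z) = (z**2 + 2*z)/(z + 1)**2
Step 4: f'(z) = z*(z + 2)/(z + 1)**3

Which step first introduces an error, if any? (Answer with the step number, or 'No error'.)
Step 4

Step 4 is incorrect due to a wrong exponent.
The step shows: z*(z + 2)/(z + 1)**3
The correct value should be: z*(z + 2)/(z + 1)**2

Explanation: The exponent -2 on z + 1 was incorrectly written as -3: the term z*(z + 2)/(z + 1)**2 was incorrectly written as z*(z + 2)/(z + 1)**3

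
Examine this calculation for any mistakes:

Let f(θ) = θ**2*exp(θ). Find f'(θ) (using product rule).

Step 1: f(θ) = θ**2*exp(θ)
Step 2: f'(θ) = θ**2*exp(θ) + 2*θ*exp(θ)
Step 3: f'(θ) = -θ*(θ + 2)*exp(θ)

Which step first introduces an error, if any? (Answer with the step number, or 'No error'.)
Step 3

Step 3 is incorrect due to a sign flip.
The step shows: -θ*(θ + 2)*exp(θ)
The correct value should be: θ*(θ + 2)*exp(θ)

Explanation: The sign of the whole expression was flipped: the term θ*(θ + 2)*exp(θ) was incorrectly written as -θ*(θ + 2)*exp(θ)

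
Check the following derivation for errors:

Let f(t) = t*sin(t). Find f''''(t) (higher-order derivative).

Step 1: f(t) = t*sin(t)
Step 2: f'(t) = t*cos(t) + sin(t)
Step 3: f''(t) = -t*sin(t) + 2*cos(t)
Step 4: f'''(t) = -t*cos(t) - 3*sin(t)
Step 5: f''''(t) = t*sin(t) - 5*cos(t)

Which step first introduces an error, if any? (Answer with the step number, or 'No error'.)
Step 5

Step 5 is incorrect due to a wrong coefficient.
The step shows: t*sin(t) - 5*cos(t)
The correct value should be: t*sin(t) - 4*cos(t)

Explanation: The coefficient -4 was incorrectly written as -5: the term -4*cos(t) was incorrectly written as -5*cos(t)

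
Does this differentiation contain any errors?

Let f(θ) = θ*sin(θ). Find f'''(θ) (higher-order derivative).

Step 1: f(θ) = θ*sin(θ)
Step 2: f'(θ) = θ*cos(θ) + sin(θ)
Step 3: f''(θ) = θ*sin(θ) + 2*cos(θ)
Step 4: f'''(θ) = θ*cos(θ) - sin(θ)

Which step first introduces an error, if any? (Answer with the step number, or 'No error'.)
Step 3

Step 3 is incorrect due to a sign flip.
The step shows: θ*sin(θ) + 2*cos(θ)
The correct value should be: -θ*sin(θ) + 2*cos(θ)

Explanation: The sign of one term was flipped: the term -θ*sin(θ) was incorrectly written as θ*sin(θ)
The later steps are derived from this incorrect expression, so the error originates in Step 3.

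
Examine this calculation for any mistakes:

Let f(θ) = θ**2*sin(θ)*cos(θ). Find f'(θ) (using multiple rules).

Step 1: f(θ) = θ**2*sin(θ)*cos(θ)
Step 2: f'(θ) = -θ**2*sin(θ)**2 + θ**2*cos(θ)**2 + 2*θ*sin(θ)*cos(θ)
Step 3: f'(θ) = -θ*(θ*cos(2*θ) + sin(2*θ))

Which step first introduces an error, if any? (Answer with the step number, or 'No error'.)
Step 3

Step 3 is incorrect due to a sign flip.
The step shows: -θ*(θ*cos(2*θ) + sin(2*θ))
The correct value should be: θ*(θ*cos(2*θ) + sin(2*θ))

Explanation: The sign of the whole expression was flipped: the term θ*(θ*cos(2*θ) + sin(2*θ)) was incorrectly written as -θ*(θ*cos(2*θ) + sin(2*θ))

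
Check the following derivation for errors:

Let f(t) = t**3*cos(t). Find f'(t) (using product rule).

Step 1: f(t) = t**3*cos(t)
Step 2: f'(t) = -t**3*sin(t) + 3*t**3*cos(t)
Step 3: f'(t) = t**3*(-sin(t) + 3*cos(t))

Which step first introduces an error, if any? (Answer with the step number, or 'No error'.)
Step 2

Step 2 is incorrect due to a wrong exponent.
The step shows: -t**3*sin(t) + 3*t**3*cos(t)
The correct value should be: -t**3*sin(t) + 3*t**2*cos(t)

Explanation: The exponent 2 on t was incorrectly written as 3: the term 3*t**2*cos(t) was incorrectly written as 3*t**3*cos(t)
The later steps are derived from this incorrect expression, so the error originates in Step 2.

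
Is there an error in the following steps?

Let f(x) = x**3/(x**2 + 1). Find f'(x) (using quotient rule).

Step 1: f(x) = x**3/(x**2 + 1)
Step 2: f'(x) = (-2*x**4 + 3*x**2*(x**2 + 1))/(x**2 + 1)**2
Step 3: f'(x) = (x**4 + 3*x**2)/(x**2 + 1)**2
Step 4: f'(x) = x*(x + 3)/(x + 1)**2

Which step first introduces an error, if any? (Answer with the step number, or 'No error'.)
Step 4

Step 4 is incorrect due to a wrong exponent.
The step shows: x*(x + 3)/(x + 1)**2
The correct value should be: x**2*(x**2 + 3)/(x**2 + 1)**2

Explanation: The exponent 2 on x was incorrectly written as 1: the term x**2*(x**2 + 3)/(x**2 + 1)**2 was incorrectly written as x*(x + 3)/(x + 1)**2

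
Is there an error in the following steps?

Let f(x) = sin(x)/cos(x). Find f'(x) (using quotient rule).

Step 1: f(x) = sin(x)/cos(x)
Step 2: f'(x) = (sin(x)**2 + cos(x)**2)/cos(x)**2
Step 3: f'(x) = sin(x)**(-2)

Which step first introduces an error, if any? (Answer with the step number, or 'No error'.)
Step 3

Step 3 is incorrect due to a wrong trig function.
The step shows: sin(x)**(-2)
The correct value should be: cos(x)**(-2)

Explanation: cos(x) was incorrectly written as sin(x): the term cos(x)**(-2) was incorrectly written as sin(x)**(-2)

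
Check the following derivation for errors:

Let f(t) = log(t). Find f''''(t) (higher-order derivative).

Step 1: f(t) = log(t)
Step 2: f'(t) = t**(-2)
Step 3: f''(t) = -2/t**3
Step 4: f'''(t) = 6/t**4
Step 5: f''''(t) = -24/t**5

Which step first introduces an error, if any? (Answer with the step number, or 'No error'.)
Step 2

Step 2 is incorrect due to a wrong exponent.
The step shows: t**(-2)
The correct value should be: 1/t

Explanation: The exponent -1 on t was incorrectly written as -2: the term 1/t was incorrectly written as t**(-2)
The later steps are derived from this incorrect expression, so the error originates in Step 2.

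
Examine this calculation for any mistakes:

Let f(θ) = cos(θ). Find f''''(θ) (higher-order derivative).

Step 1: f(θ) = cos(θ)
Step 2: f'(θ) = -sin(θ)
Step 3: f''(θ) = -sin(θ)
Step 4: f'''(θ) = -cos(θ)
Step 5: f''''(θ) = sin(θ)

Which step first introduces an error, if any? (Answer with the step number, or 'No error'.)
Step 3

Step 3 is incorrect due to a wrong trig function.
The step shows: -sin(θ)
The correct value should be: -cos(θ)

Explanation: cos(θ) was incorrectly written as sin(θ): the term -cos(θ) was incorrectly written as -sin(θ)
The later steps are derived from this incorrect expression, so the error originates in Step 3.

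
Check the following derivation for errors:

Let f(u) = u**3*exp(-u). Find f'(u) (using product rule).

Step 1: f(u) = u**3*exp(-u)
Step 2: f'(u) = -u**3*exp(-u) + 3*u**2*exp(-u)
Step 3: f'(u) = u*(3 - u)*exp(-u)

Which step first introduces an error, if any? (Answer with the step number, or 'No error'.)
Step 3

Step 3 is incorrect due to a wrong exponent.
The step shows: u*(3 - u)*exp(-u)
The correct value should be: u**2*(3 - u)*exp(-u)

Explanation: The exponent 2 on u was incorrectly written as 1: the term u**2*(3 - u)*exp(-u) was incorrectly written as u*(3 - u)*exp(-u)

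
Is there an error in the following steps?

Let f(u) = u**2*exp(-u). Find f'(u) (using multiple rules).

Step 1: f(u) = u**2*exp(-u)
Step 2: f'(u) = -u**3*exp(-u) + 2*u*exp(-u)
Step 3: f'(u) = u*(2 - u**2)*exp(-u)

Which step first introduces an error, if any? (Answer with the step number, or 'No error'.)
Step 2

Step 2 is incorrect due to a wrong exponent.
The step shows: -u**3*exp(-u) + 2*u*exp(-u)
The correct value should be: -u**2*exp(-u) + 2*u*exp(-u)

Explanation: The exponent 2 on u was incorrectly written as 3: the term -u**2*exp(-u) was incorrectly written as -u**3*exp(-u)
The later steps are derived from this incorrect expression, so the error originates in Step 2.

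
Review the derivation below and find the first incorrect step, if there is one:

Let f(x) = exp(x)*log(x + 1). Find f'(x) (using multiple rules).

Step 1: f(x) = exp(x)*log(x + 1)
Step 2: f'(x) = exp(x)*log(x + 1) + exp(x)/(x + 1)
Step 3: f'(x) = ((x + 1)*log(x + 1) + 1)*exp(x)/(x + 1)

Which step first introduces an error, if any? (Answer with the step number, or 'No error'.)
No error

All steps in this derivation are correct.
The final answer f'(x) = ((x + 1)*log(x + 1) + 1)*exp(x)/(x + 1) is valid.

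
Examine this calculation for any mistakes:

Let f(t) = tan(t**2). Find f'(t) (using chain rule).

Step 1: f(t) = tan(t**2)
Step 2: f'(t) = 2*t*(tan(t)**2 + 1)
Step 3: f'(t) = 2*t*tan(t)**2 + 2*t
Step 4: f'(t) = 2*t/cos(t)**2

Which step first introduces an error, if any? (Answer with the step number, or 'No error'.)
Step 2

Step 2 is incorrect due to a wrong exponent.
The step shows: 2*t*(tan(t)**2 + 1)
The correct value should be: 2*t*(tan(t**2)**2 + 1)

Explanation: The exponent 2 on t was incorrectly written as 1: the term 2*t*(tan(t**2)**2 + 1) was incorrectly written as 2*t*(tan(t)**2 + 1)
The later steps are derived from this incorrect expression, so the error originates in Step 2.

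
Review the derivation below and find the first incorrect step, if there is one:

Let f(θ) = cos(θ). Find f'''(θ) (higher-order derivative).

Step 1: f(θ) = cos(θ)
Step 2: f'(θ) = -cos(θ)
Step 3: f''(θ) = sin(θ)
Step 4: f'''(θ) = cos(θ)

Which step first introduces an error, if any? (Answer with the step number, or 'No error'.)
Step 2

Step 2 is incorrect due to a wrong trig function.
The step shows: -cos(θ)
The correct value should be: -sin(θ)

Explanation: sin(θ) was incorrectly written as cos(θ): the term -sin(θ) was incorrectly written as -cos(θ)
The later steps are derived from this incorrect expression, so the error originates in Step 2.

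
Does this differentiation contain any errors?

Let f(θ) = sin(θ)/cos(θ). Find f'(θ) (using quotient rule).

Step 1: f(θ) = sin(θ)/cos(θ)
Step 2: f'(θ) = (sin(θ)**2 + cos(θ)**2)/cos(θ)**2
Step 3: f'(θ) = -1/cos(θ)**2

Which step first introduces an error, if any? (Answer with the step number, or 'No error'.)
Step 3

Step 3 is incorrect due to a sign flip.
The step shows: -1/cos(θ)**2
The correct value should be: cos(θ)**(-2)

Explanation: The sign of the whole expression was flipped: the term cos(θ)**(-2) was incorrectly written as -1/cos(θ)**2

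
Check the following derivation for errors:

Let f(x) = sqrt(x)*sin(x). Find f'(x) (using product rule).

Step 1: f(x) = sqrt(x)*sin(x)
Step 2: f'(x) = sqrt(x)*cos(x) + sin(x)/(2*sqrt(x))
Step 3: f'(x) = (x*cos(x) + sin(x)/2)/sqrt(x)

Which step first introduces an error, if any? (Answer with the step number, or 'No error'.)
No error

All steps in this derivation are correct.
The final answer f'(x) = (x*cos(x) + sin(x)/2)/sqrt(x) is valid.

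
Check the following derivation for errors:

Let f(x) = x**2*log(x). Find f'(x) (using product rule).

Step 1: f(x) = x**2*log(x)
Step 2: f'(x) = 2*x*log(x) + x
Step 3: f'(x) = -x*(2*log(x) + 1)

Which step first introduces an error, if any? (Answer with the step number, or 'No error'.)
Step 3

Step 3 is incorrect due to a sign flip.
The step shows: -x*(2*log(x) + 1)
The correct value should be: x*(2*log(x) + 1)

Explanation: The sign of the whole expression was flipped: the term x*(2*log(x) + 1) was incorrectly written as -x*(2*log(x) + 1)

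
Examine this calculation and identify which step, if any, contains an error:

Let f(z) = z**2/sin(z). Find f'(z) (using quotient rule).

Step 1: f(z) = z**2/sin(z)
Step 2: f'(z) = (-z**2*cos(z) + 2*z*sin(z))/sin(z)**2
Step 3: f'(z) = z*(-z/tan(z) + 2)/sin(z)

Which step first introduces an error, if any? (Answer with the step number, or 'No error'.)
No error

All steps in this derivation are correct.
The final answer f'(z) = z*(-z/tan(z) + 2)/sin(z) is valid.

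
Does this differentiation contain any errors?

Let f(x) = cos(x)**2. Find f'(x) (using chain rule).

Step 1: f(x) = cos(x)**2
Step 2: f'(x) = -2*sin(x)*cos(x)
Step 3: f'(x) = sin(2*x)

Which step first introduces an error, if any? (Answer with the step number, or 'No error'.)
Step 3

Step 3 is incorrect due to a sign flip.
The step shows: sin(2*x)
The correct value should be: -sin(2*x)

Explanation: The sign of the whole expression was flipped: the term -sin(2*x) was incorrectly written as sin(2*x)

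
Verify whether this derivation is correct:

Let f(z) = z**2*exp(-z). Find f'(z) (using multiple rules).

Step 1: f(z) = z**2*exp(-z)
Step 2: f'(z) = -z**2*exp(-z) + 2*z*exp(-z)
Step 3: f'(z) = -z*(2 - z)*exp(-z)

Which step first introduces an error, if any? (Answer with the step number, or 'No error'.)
Step 3

Step 3 is incorrect due to a sign flip.
The step shows: -z*(2 - z)*exp(-z)
The correct value should be: z*(2 - z)*exp(-z)

Explanation: The sign of the whole expression was flipped: the term z*(2 - z)*exp(-z) was incorrectly written as -z*(2 - z)*exp(-z)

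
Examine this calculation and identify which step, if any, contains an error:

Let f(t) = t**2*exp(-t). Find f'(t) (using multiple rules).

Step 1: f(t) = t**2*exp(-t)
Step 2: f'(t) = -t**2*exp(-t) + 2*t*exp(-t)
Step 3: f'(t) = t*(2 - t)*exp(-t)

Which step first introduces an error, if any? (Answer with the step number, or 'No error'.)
No error

All steps in this derivation are correct.
The final answer f'(t) = t*(2 - t)*exp(-t) is valid.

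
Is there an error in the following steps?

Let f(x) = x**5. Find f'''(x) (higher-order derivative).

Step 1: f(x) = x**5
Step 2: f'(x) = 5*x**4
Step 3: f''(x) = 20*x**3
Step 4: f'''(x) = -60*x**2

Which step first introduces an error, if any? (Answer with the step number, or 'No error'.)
Step 4

Step 4 is incorrect due to a sign flip.
The step shows: -60*x**2
The correct value should be: 60*x**2

Explanation: The sign of the whole expression was flipped: the term 60*x**2 was incorrectly written as -60*x**2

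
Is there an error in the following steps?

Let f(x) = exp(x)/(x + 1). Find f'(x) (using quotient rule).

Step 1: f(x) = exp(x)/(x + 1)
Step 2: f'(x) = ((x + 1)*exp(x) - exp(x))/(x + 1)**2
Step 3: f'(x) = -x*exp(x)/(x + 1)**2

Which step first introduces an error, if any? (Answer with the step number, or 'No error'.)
Step 3

Step 3 is incorrect due to a sign flip.
The step shows: -x*exp(x)/(x + 1)**2
The correct value should be: x*exp(x)/(x + 1)**2

Explanation: The sign of the whole expression was flipped: the term x*exp(x)/(x + 1)**2 was incorrectly written as -x*exp(x)/(x + 1)**2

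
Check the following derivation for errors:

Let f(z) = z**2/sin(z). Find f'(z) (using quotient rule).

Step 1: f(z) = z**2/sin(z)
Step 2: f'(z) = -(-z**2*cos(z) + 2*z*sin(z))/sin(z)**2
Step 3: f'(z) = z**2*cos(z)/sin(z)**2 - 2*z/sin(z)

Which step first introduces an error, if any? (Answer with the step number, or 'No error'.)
Step 2

Step 2 is incorrect due to a sign flip.
The step shows: -(-z**2*cos(z) + 2*z*sin(z))/sin(z)**2
The correct value should be: (-z**2*cos(z) + 2*z*sin(z))/sin(z)**2

Explanation: The sign of the whole expression was flipped: the term (-z**2*cos(z) + 2*z*sin(z))/sin(z)**2 was incorrectly written as -(-z**2*cos(z) + 2*z*sin(z))/sin(z)**2
The later steps are derived from this incorrect expression, so the error originates in Step 2.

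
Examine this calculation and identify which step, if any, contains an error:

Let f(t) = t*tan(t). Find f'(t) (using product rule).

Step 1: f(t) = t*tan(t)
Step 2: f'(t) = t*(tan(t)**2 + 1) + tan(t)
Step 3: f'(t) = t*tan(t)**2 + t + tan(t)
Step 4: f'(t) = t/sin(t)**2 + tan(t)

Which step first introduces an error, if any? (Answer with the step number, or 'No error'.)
Step 4

Step 4 is incorrect due to a wrong trig function.
The step shows: t/sin(t)**2 + tan(t)
The correct value should be: t/cos(t)**2 + tan(t)

Explanation: cos(t) was incorrectly written as sin(t): the term t/cos(t)**2 was incorrectly written as t/sin(t)**2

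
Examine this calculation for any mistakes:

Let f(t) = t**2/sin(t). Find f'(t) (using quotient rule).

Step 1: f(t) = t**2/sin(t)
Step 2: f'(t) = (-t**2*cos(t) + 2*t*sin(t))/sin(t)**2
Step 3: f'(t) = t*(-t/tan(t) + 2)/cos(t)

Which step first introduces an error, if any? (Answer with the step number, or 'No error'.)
Step 3

Step 3 is incorrect due to a wrong trig function.
The step shows: t*(-t/tan(t) + 2)/cos(t)
The correct value should be: t*(-t/tan(t) + 2)/sin(t)

Explanation: sin(t) was incorrectly written as cos(t): the term t*(-t/tan(t) + 2)/sin(t) was incorrectly written as t*(-t/tan(t) + 2)/cos(t)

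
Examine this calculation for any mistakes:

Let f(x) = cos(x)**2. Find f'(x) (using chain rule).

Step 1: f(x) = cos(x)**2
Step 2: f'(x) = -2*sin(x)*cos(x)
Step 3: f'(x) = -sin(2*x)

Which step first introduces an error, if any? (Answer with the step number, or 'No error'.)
No error

All steps in this derivation are correct.
The final answer f'(x) = -sin(2*x) is valid.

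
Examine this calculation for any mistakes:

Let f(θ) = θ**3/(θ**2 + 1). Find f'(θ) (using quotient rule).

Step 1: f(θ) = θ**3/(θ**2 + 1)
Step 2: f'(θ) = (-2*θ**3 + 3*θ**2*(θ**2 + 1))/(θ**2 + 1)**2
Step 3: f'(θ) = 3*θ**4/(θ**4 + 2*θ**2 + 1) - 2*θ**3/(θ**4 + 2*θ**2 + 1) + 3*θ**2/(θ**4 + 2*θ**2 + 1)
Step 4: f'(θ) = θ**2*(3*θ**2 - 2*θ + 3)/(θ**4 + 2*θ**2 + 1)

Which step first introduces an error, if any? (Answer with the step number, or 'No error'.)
Step 2

Step 2 is incorrect due to a wrong exponent.
The step shows: (-2*θ**3 + 3*θ**2*(θ**2 + 1))/(θ**2 + 1)**2
The correct value should be: (-2*θ**4 + 3*θ**2*(θ**2 + 1))/(θ**2 + 1)**2

Explanation: The exponent 4 on θ was incorrectly written as 3: the term (-2*θ**4 + 3*θ**2*(θ**2 + 1))/(θ**2 + 1)**2 was incorrectly written as (-2*θ**3 + 3*θ**2*(θ**2 + 1))/(θ**2 + 1)**2
The later steps are derived from this incorrect expression, so the error originates in Step 2.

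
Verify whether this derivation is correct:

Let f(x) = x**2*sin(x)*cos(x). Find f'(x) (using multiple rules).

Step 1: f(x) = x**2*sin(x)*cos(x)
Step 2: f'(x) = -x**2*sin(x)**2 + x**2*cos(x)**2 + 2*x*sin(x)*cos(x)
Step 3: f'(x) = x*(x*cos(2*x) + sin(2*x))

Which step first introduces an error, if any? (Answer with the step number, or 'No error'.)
No error

All steps in this derivation are correct.
The final answer f'(x) = x*(x*cos(2*x) + sin(2*x)) is valid.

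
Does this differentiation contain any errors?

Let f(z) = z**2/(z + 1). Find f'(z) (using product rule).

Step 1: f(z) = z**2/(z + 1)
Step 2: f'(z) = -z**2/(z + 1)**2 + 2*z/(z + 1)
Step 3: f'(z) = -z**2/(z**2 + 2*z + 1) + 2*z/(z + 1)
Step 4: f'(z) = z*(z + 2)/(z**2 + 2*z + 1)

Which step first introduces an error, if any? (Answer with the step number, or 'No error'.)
No error

All steps in this derivation are correct.
The final answer f'(z) = z*(z + 2)/(z**2 + 2*z + 1) is valid.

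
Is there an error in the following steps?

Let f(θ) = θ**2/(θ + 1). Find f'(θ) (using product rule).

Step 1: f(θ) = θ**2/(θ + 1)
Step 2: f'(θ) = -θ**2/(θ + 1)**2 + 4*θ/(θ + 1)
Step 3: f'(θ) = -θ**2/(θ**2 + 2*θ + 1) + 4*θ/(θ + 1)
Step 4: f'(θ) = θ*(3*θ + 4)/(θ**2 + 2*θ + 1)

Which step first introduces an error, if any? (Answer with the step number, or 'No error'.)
Step 2

Step 2 is incorrect due to a wrong coefficient.
The step shows: -θ**2/(θ + 1)**2 + 4*θ/(θ + 1)
The correct value should be: -θ**2/(θ + 1)**2 + 2*θ/(θ + 1)

Explanation: The coefficient 2 was incorrectly written as 4: the term 2*θ/(θ + 1) was incorrectly written as 4*θ/(θ + 1)
The later steps are derived from this incorrect expression, so the error originates in Step 2.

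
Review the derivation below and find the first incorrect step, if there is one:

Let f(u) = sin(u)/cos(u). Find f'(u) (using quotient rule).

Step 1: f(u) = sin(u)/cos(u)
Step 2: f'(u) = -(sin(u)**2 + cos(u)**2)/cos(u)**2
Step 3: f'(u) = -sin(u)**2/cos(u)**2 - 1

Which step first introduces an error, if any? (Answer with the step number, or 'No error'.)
Step 2

Step 2 is incorrect due to a sign flip.
The step shows: -(sin(u)**2 + cos(u)**2)/cos(u)**2
The correct value should be: (sin(u)**2 + cos(u)**2)/cos(u)**2

Explanation: The sign of the whole expression was flipped: the term (sin(u)**2 + cos(u)**2)/cos(u)**2 was incorrectly written as -(sin(u)**2 + cos(u)**2)/cos(u)**2
The later steps are derived from this incorrect expression, so the error originates in Step 2.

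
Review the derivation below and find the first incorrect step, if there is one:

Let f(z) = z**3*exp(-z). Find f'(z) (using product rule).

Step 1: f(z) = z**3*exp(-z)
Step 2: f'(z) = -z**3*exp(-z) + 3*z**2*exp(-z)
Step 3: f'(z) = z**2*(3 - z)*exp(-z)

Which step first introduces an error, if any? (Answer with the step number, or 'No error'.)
No error

All steps in this derivation are correct.
The final answer f'(z) = z**2*(3 - z)*exp(-z) is valid.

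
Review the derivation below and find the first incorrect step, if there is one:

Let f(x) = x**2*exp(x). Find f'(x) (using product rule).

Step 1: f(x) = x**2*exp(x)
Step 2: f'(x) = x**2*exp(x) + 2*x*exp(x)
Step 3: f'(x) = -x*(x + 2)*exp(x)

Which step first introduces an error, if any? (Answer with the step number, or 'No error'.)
Step 3

Step 3 is incorrect due to a sign flip.
The step shows: -x*(x + 2)*exp(x)
The correct value should be: x*(x + 2)*exp(x)

Explanation: The sign of the whole expression was flipped: the term x*(x + 2)*exp(x) was incorrectly written as -x*(x + 2)*exp(x)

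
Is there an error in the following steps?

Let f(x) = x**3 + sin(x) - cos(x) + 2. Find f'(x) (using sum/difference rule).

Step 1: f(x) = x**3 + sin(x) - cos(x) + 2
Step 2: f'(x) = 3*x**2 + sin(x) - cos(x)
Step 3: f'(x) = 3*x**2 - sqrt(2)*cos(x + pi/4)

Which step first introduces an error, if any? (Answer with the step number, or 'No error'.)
Step 2

Step 2 is incorrect due to a sign flip.
The step shows: 3*x**2 + sin(x) - cos(x)
The correct value should be: 3*x**2 + sin(x) + cos(x)

Explanation: The sign of one term was flipped: the term cos(x) was incorrectly written as -cos(x)
The later steps are derived from this incorrect expression, so the error originates in Step 2.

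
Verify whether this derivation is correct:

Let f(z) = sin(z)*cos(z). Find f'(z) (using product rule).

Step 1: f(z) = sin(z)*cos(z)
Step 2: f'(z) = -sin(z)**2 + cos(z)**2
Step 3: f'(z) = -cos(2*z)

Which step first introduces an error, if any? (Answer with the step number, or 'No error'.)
Step 3

Step 3 is incorrect due to a sign flip.
The step shows: -cos(2*z)
The correct value should be: cos(2*z)

Explanation: The sign of the whole expression was flipped: the term cos(2*z) was incorrectly written as -cos(2*z)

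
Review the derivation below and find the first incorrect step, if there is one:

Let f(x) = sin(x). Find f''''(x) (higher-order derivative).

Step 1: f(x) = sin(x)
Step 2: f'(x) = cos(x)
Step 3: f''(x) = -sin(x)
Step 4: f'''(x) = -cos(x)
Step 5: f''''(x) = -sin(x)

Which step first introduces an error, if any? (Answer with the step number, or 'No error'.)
Step 5

Step 5 is incorrect due to a sign flip.
The step shows: -sin(x)
The correct value should be: sin(x)

Explanation: The sign of the whole expression was flipped: the term sin(x) was incorrectly written as -sin(x)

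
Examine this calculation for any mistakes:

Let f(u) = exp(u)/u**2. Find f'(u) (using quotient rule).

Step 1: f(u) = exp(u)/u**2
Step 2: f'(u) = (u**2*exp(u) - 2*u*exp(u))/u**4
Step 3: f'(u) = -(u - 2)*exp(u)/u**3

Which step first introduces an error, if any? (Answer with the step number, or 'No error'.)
Step 3

Step 3 is incorrect due to a sign flip.
The step shows: -(u - 2)*exp(u)/u**3
The correct value should be: (u - 2)*exp(u)/u**3

Explanation: The sign of the whole expression was flipped: the term (u - 2)*exp(u)/u**3 was incorrectly written as -(u - 2)*exp(u)/u**3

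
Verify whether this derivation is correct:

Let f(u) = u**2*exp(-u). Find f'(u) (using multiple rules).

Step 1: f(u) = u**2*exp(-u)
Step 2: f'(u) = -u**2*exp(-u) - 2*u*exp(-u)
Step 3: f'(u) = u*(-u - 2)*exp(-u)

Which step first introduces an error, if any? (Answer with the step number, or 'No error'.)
Step 2

Step 2 is incorrect due to a sign flip.
The step shows: -u**2*exp(-u) - 2*u*exp(-u)
The correct value should be: -u**2*exp(-u) + 2*u*exp(-u)

Explanation: The sign of one term was flipped: the term 2*u*exp(-u) was incorrectly written as -2*u*exp(-u)
The later steps are derived from this incorrect expression, so the error originates in Step 2.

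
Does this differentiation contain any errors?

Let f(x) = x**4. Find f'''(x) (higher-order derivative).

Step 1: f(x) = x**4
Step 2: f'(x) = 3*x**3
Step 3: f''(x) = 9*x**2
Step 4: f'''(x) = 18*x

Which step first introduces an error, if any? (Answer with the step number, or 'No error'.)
Step 2

Step 2 is incorrect due to a wrong coefficient.
The step shows: 3*x**3
The correct value should be: 4*x**3

Explanation: The coefficient 4 was incorrectly written as 3: the term 4*x**3 was incorrectly written as 3*x**3
The later steps are derived from this incorrect expression, so the error originates in Step 2.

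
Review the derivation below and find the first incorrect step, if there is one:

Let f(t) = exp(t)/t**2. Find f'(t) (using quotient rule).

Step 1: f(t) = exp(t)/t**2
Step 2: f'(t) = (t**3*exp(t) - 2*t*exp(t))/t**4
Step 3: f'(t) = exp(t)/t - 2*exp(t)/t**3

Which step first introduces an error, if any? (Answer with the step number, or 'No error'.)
Step 2

Step 2 is incorrect due to a wrong exponent.
The step shows: (t**3*exp(t) - 2*t*exp(t))/t**4
The correct value should be: (t**2*exp(t) - 2*t*exp(t))/t**4

Explanation: The exponent 2 on t was incorrectly written as 3: the term (t**2*exp(t) - 2*t*exp(t))/t**4 was incorrectly written as (t**3*exp(t) - 2*t*exp(t))/t**4
The later steps are derived from this incorrect expression, so the error originates in Step 2.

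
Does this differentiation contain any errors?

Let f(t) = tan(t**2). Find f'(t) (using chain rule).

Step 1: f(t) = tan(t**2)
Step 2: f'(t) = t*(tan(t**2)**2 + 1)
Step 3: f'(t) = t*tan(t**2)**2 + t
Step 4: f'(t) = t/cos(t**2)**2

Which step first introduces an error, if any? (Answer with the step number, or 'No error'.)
Step 2

Step 2 is incorrect due to a wrong coefficient.
The step shows: t*(tan(t**2)**2 + 1)
The correct value should be: 2*t*(tan(t**2)**2 + 1)

Explanation: The coefficient 2 was incorrectly written as 1: the term 2*t*(tan(t**2)**2 + 1) was incorrectly written as t*(tan(t**2)**2 + 1)
The later steps are derived from this incorrect expression, so the error originates in Step 2.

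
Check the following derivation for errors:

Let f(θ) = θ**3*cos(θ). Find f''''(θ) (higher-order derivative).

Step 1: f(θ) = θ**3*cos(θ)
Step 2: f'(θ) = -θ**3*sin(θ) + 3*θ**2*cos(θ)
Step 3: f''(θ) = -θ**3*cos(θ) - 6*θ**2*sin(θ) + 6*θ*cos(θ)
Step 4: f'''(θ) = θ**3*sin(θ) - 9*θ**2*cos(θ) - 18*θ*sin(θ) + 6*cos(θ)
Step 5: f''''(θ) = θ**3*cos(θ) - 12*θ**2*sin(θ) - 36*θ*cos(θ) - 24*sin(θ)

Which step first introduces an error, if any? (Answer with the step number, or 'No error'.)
Step 5

Step 5 is incorrect due to a sign flip.
The step shows: θ**3*cos(θ) - 12*θ**2*sin(θ) - 36*θ*cos(θ) - 24*sin(θ)
The correct value should be: θ**3*cos(θ) + 12*θ**2*sin(θ) - 36*θ*cos(θ) - 24*sin(θ)

Explanation: The sign of one term was flipped: the term 12*θ**2*sin(θ) was incorrectly written as -12*θ**2*sin(θ)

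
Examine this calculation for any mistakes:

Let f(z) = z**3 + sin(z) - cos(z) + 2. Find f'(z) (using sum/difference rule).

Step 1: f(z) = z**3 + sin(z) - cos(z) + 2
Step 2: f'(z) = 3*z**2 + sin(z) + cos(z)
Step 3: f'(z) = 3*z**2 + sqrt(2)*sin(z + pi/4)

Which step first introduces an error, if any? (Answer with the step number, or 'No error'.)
No error

All steps in this derivation are correct.
The final answer f'(z) = 3*z**2 + sqrt(2)*sin(z + pi/4) is valid.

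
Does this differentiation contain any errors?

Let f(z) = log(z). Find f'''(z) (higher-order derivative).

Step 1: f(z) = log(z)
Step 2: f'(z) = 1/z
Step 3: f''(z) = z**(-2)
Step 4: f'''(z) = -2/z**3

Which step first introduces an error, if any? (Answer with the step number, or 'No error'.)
Step 3

Step 3 is incorrect due to a sign flip.
The step shows: z**(-2)
The correct value should be: -1/z**2

Explanation: The sign of the whole expression was flipped: the term -1/z**2 was incorrectly written as z**(-2)
The later steps are derived from this incorrect expression, so the error originates in Step 3.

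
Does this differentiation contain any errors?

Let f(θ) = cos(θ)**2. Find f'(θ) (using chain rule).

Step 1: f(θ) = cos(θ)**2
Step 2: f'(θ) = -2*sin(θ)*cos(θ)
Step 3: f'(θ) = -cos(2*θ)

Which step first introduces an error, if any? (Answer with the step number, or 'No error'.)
Step 3

Step 3 is incorrect due to a wrong trig function.
The step shows: -cos(2*θ)
The correct value should be: -sin(2*θ)

Explanation: sin(2*θ) was incorrectly written as cos(2*θ): the term -sin(2*θ) was incorrectly written as -cos(2*θ)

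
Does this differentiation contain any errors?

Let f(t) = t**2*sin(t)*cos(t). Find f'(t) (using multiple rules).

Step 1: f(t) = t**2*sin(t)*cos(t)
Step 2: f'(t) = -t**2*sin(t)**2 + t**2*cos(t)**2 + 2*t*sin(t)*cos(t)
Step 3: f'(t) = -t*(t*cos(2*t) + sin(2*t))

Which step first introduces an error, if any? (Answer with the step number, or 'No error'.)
Step 3

Step 3 is incorrect due to a sign flip.
The step shows: -t*(t*cos(2*t) + sin(2*t))
The correct value should be: t*(t*cos(2*t) + sin(2*t))

Explanation: The sign of the whole expression was flipped: the term t*(t*cos(2*t) + sin(2*t)) was incorrectly written as -t*(t*cos(2*t) + sin(2*t))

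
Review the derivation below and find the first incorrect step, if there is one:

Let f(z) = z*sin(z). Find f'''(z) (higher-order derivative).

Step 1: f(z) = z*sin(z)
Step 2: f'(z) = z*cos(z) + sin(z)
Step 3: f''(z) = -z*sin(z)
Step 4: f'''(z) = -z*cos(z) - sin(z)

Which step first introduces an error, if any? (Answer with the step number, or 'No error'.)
Step 3

Step 3 is incorrect due to a dropped term.
The step shows: -z*sin(z)
The correct value should be: -z*sin(z) + 2*cos(z)

Explanation: A term was dropped: the term 2*cos(z) was incorrectly omitted
The later steps are derived from this incorrect expression, so the error originates in Step 3.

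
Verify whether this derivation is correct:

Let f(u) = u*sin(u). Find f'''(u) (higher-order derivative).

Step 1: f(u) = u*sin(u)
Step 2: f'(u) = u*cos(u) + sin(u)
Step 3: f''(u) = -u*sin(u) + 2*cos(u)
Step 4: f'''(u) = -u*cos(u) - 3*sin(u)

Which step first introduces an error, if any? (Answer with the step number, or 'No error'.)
No error

All steps in this derivation are correct.
The final answer f'''(u) = -u*cos(u) - 3*sin(u) is valid.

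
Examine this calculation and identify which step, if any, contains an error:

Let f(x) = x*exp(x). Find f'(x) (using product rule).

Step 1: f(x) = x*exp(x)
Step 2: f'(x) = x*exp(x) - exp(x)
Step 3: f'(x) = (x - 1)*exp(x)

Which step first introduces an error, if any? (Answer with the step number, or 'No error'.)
Step 2

Step 2 is incorrect due to a sign flip.
The step shows: x*exp(x) - exp(x)
The correct value should be: x*exp(x) + exp(x)

Explanation: The sign of one term was flipped: the term exp(x) was incorrectly written as -exp(x)
The later steps are derived from this incorrect expression, so the error originates in Step 2.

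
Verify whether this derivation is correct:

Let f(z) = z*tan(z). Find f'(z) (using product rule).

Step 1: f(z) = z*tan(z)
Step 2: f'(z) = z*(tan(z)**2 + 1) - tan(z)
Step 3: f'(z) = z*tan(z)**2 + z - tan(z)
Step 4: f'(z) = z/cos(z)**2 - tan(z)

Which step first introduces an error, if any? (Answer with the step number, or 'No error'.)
Step 2

Step 2 is incorrect due to a sign flip.
The step shows: z*(tan(z)**2 + 1) - tan(z)
The correct value should be: z*(tan(z)**2 + 1) + tan(z)

Explanation: The sign of one term was flipped: the term tan(z) was incorrectly written as -tan(z)
The later steps are derived from this incorrect expression, so the error originates in Step 2.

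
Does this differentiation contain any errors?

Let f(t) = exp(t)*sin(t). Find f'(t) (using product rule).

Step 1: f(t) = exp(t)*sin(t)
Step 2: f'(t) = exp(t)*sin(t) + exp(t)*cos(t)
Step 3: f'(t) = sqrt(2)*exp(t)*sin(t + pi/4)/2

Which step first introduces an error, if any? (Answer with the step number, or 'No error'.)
Step 3

Step 3 is incorrect due to a wrong exponent.
The step shows: sqrt(2)*exp(t)*sin(t + pi/4)/2
The correct value should be: sqrt(2)*exp(t)*sin(t + pi/4)

Explanation: The exponent 1/2 on 2 was incorrectly written as -1/2: the term sqrt(2)*exp(t)*sin(t + pi/4) was incorrectly written as sqrt(2)*exp(t)*sin(t + pi/4)/2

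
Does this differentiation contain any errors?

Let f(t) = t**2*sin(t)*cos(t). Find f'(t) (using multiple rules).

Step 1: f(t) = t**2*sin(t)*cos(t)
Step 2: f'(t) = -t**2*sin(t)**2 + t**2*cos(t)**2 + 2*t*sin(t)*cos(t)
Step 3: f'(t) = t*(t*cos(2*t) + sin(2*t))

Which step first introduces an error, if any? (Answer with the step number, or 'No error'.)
No error

All steps in this derivation are correct.
The final answer f'(t) = t*(t*cos(2*t) + sin(2*t)) is valid.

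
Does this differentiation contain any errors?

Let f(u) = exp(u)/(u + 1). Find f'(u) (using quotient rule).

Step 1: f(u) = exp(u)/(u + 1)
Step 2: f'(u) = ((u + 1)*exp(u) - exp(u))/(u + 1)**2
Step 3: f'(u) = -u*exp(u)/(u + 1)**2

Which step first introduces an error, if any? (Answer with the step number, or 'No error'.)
Step 3

Step 3 is incorrect due to a sign flip.
The step shows: -u*exp(u)/(u + 1)**2
The correct value should be: u*exp(u)/(u + 1)**2

Explanation: The sign of the whole expression was flipped: the term u*exp(u)/(u + 1)**2 was incorrectly written as -u*exp(u)/(u + 1)**2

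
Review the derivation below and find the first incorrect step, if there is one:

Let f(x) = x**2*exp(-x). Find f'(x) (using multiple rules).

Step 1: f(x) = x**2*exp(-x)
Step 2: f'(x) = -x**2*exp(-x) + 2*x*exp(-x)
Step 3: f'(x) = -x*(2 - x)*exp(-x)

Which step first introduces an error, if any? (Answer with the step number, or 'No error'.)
Step 3

Step 3 is incorrect due to a sign flip.
The step shows: -x*(2 - x)*exp(-x)
The correct value should be: x*(2 - x)*exp(-x)

Explanation: The sign of the whole expression was flipped: the term x*(2 - x)*exp(-x) was incorrectly written as -x*(2 - x)*exp(-x)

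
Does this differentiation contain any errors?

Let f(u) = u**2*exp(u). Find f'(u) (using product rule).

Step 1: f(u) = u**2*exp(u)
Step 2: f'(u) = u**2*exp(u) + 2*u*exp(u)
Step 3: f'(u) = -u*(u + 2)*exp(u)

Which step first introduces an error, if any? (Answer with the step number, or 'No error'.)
Step 3

Step 3 is incorrect due to a sign flip.
The step shows: -u*(u + 2)*exp(u)
The correct value should be: u*(u + 2)*exp(u)

Explanation: The sign of the whole expression was flipped: the term u*(u + 2)*exp(u) was incorrectly written as -u*(u + 2)*exp(u)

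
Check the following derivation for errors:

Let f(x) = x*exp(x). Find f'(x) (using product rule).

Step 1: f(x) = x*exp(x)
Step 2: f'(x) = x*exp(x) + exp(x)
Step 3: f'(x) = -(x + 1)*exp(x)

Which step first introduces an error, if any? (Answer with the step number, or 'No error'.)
Step 3

Step 3 is incorrect due to a sign flip.
The step shows: -(x + 1)*exp(x)
The correct value should be: (x + 1)*exp(x)

Explanation: The sign of the whole expression was flipped: the term (x + 1)*exp(x) was incorrectly written as -(x + 1)*exp(x)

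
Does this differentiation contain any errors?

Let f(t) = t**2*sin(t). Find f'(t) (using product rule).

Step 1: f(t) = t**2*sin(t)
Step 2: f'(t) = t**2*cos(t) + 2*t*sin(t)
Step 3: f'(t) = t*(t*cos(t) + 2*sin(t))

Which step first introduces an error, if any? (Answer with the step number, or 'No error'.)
No error

All steps in this derivation are correct.
The final answer f'(t) = t*(t*cos(t) + 2*sin(t)) is valid.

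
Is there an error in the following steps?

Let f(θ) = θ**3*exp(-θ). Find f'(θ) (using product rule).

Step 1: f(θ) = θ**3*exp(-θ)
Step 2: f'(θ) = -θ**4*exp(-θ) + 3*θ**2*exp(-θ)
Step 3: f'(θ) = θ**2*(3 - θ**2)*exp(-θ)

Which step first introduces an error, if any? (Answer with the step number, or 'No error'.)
Step 2

Step 2 is incorrect due to a wrong exponent.
The step shows: -θ**4*exp(-θ) + 3*θ**2*exp(-θ)
The correct value should be: -θ**3*exp(-θ) + 3*θ**2*exp(-θ)

Explanation: The exponent 3 on θ was incorrectly written as 4: the term -θ**3*exp(-θ) was incorrectly written as -θ**4*exp(-θ)
The later steps are derived from this incorrect expression, so the error originates in Step 2.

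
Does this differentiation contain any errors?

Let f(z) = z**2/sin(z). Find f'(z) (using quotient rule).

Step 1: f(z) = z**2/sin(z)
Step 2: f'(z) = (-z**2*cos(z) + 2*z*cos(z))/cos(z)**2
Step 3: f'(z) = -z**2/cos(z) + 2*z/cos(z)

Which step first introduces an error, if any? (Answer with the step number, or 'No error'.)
Step 2

Step 2 is incorrect due to a wrong trig function.
The step shows: (-z**2*cos(z) + 2*z*cos(z))/cos(z)**2
The correct value should be: (-z**2*cos(z) + 2*z*sin(z))/sin(z)**2

Explanation: sin(z) was incorrectly written as cos(z): the term (-z**2*cos(z) + 2*z*sin(z))/sin(z)**2 was incorrectly written as (-z**2*cos(z) + 2*z*cos(z))/cos(z)**2
The later steps are derived from this incorrect expression, so the error originates in Step 2.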